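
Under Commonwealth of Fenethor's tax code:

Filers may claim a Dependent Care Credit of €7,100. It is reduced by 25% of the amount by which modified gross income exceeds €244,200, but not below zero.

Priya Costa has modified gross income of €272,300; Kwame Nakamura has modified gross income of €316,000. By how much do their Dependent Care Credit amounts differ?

Priya (€272,300): Dependent Care Credit: 25% of the €28,100 excess over €244,200 is €7,025; credit = €7,100 − €7,025 = €75.
Kwame (€316,000): Dependent Care Credit: 25% of the €71,800 excess over €244,200 is €17,950 ≥ base, so the credit is €0.
Difference: |€75 − €0| = €75.

€75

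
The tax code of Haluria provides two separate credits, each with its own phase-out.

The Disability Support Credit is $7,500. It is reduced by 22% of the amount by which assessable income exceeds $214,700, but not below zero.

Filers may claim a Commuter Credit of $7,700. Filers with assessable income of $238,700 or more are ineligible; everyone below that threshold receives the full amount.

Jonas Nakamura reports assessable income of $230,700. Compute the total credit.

$11,680

Disability Support Credit: 22% of the $16,000 excess over $214,700 is $3,520; credit = $7,500 − $3,520 = $3,980.
Commuter Credit: $230,700 is below the $238,700 cutoff, so the full $7,700 applies.
Total: $3,980 + $7,700 = $11,680.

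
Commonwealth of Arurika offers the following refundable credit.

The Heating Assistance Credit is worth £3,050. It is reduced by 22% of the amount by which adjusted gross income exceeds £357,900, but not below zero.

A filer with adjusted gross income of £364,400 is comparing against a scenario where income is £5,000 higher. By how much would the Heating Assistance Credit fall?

At £364,400 — 22% of the £6,500 excess over £357,900 is £1,430; credit = £3,050 − £1,430 = £1,620.
At £369,400 — 22% of the £11,500 excess over £357,900 is £2,530; credit = £3,050 − £2,530 = £520.
Lost: £1,620 − £520 = £1,100.

£1,100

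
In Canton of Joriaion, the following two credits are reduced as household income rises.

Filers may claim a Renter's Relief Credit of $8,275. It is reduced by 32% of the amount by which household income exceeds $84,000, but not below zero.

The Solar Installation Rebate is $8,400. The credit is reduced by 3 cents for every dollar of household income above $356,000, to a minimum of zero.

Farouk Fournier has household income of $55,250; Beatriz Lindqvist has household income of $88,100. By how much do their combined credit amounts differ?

Farouk ($55,250): Renter's Relief Credit: $55,250 is at or below the $84,000 threshold, so the full $8,275 applies. Solar Installation Rebate: $55,250 is at or below the $356,000 threshold, so the full $8,400 applies. total $8,275 + $8,400 = $16,675
Beatriz ($88,100): Renter's Relief Credit: 32% of the $4,100 excess over $84,000 is $1,312; credit = $8,275 − $1,312 = $6,963. Solar Installation Rebate: $88,100 is at or below the $356,000 threshold, so the full $8,400 applies. total $6,963 + $8,400 = $15,363
Difference: |$16,675 − $15,363| = $1,312.

$1,312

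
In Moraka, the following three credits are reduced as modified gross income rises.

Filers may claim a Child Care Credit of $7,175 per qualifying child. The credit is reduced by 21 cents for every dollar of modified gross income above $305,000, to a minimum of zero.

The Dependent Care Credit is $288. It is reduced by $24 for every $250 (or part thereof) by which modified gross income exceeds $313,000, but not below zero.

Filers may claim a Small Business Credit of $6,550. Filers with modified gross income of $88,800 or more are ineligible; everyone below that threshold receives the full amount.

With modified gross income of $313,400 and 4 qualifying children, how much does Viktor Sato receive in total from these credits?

$27,176

Child Care Credit: base = 4 × $7,175 = $28,700. 21% of the $8,400 excess over $305,000 is $1,764; credit = $28,700 − $1,764 = $26,936.
Dependent Care Credit: income exceeds $313,000 by $400, which is 2 full-or-partial $250 increments; reduction = 2 × $24 = $48, leaving $240.
Small Business Credit: $313,400 meets or exceeds the $88,800 cutoff, so the credit is $0.
Total: $26,936 + $240 + $0 = $27,176.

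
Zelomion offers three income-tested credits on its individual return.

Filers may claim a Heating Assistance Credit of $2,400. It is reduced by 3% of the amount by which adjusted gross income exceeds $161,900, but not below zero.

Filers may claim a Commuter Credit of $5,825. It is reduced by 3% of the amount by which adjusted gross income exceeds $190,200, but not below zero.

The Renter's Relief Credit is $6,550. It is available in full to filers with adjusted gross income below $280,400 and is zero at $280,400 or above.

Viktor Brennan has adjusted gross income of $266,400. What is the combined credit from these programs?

$10,089

Heating Assistance Credit: 3% of the $104,500 excess over $161,900 is $3,135 ≥ base, so the credit is $0.
Commuter Credit: 3% of the $76,200 excess over $190,200 is $2,286; credit = $5,825 − $2,286 = $3,539.
Renter's Relief Credit: $266,400 is below the $280,400 cutoff, so the full $6,550 applies.
Total: $0 + $3,539 + $6,550 = $10,089.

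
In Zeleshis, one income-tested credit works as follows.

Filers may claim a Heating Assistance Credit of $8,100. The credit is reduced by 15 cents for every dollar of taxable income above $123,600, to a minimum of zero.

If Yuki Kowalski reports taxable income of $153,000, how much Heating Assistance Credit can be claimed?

Heating Assistance Credit: 15% of the $29,400 excess over $123,600 is $4,410; credit = $8,100 − $4,410 = $3,690.

$3,690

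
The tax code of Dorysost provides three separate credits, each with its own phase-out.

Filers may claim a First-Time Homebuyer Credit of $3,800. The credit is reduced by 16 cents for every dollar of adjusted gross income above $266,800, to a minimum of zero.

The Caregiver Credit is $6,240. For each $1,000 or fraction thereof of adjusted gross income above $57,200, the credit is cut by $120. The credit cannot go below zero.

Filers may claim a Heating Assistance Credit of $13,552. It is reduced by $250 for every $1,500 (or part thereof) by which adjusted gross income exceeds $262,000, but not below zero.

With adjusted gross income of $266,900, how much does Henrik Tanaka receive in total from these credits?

First-Time Homebuyer Credit: 16% of the $100 excess over $266,800 is $16; credit = $3,800 − $16 = $3,784.
Caregiver Credit: income exceeds $57,200 by $209,700 → 210 increments × $120 = $25,200 ≥ base, so the credit is $0.
Heating Assistance Credit: income exceeds $262,000 by $4,900, which is 4 full-or-partial $1,500 increments; reduction = 4 × $250 = $1,000, leaving $12,552.
Total: $3,784 + $0 + $12,552 = $16,336.

$16,336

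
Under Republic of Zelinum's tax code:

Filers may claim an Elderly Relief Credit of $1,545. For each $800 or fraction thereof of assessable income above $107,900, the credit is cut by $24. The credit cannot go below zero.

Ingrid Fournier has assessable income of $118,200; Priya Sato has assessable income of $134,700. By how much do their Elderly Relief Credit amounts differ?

$504

Ingrid ($118,200): Elderly Relief Credit: income exceeds $107,900 by $10,300, which is 13 full-or-partial $800 increments; reduction = 13 × $24 = $312, leaving $1,233.
Priya ($134,700): Elderly Relief Credit: income exceeds $107,900 by $26,800, which is 34 full-or-partial $800 increments; reduction = 34 × $24 = $816, leaving $729.
Difference: |$1,233 − $729| = $504.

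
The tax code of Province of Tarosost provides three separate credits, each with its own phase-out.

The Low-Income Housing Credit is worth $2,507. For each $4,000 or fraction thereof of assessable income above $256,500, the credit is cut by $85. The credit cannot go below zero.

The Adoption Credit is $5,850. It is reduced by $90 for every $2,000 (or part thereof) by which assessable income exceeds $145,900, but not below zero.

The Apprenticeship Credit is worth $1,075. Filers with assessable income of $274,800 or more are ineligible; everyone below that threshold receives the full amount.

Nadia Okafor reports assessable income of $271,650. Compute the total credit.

Low-Income Housing Credit: income exceeds $256,500 by $15,150, which is 4 full-or-partial $4,000 increments; reduction = 4 × $85 = $340, leaving $2,167.
Adoption Credit: income exceeds $145,900 by $125,750, which is 63 full-or-partial $2,000 increments; reduction = 63 × $90 = $5,670, leaving $180.
Apprenticeship Credit: $271,650 is below the $274,800 cutoff, so the full $1,075 applies.
Total: $2,167 + $180 + $1,075 = $3,422.

$3,422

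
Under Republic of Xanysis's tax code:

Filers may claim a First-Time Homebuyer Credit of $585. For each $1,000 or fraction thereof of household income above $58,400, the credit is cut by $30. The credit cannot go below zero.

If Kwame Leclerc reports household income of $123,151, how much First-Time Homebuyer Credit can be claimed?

First-Time Homebuyer Credit: income exceeds $58,400 by $64,751 → 65 increments × $30 = $1,950 ≥ base, so the credit is $0.

$0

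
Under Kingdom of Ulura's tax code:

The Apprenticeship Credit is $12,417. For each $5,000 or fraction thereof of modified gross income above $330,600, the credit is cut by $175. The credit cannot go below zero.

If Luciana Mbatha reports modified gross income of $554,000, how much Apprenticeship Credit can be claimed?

Apprenticeship Credit: income exceeds $330,600 by $223,400, which is 45 full-or-partial $5,000 increments; reduction = 45 × $175 = $7,875, leaving $4,542.

$4,542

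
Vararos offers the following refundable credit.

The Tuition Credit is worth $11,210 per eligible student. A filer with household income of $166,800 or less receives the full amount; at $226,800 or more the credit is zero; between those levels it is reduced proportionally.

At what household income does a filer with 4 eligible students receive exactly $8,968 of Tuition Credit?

$214,800

Full credit = 4 × $11,210 = $44,840.
$8,968 is 8,968/44,840 of the full $44,840, so 35,872/44,840 of the $60,000 range has been used: income = $166,800 + $60,000 × 35,872/44,840 = $214,800.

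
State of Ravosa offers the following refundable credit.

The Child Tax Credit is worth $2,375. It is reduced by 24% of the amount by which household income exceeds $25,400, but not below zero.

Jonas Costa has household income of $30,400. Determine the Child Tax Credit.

Child Tax Credit: 24% of the $5,000 excess over $25,400 is $1,200; credit = $2,375 − $1,200 = $1,175.

$1,175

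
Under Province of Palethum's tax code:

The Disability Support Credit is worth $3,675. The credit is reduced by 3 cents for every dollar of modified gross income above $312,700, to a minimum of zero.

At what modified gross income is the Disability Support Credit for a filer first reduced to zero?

The credit falls by 3% of each dollar above $312,700, so it reaches zero when the excess is $3,675 / 3% = $122,500: income = $312,700 + $122,500 = $435,200.

$435,200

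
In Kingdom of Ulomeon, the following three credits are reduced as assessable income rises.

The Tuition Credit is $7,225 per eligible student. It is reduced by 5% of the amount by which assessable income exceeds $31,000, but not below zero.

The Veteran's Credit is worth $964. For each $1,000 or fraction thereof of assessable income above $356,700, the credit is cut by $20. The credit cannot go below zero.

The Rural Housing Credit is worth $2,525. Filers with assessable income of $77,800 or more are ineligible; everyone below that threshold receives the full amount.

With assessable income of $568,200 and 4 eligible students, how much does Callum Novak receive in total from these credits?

$2,040

Tuition Credit: base = 4 × $7,225 = $28,900. 5% of the $537,200 excess over $31,000 is $26,860; credit = $28,900 − $26,860 = $2,040.
Veteran's Credit: income exceeds $356,700 by $211,500 → 212 increments × $20 = $4,240 ≥ base, so the credit is $0.
Rural Housing Credit: $568,200 meets or exceeds the $77,800 cutoff, so the credit is $0.
Total: $2,040 + $0 + $0 = $2,040.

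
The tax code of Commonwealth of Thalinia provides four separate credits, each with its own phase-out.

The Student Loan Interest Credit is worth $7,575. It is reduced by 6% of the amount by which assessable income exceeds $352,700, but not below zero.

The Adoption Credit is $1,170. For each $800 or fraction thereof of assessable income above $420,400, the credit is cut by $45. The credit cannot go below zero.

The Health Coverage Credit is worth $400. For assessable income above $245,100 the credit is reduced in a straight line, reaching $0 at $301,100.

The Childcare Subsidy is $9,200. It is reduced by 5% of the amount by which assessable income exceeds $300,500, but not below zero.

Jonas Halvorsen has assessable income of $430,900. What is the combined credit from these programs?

$6,103

Student Loan Interest Credit: 6% of the $78,200 excess over $352,700 is $4,692; credit = $7,575 − $4,692 = $2,883.
Adoption Credit: income exceeds $420,400 by $10,500, which is 14 full-or-partial $800 increments; reduction = 14 × $45 = $630, leaving $540.
Health Coverage Credit: $430,900 is at or above $301,100, so the credit is $0.
Childcare Subsidy: 5% of the $130,400 excess over $300,500 is $6,520; credit = $9,200 − $6,520 = $2,680.
Total: $2,883 + $540 + $0 + $2,680 = $6,103.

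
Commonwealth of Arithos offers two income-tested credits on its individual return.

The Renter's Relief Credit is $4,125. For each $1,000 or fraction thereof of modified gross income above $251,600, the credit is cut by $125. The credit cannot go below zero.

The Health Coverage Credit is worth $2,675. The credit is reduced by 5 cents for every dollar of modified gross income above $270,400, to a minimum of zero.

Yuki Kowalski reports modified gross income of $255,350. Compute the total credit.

$6,300

Renter's Relief Credit: income exceeds $251,600 by $3,750, which is 4 full-or-partial $1,000 increments; reduction = 4 × $125 = $500, leaving $3,625.
Health Coverage Credit: $255,350 is at or below the $270,400 threshold, so the full $2,675 applies.
Total: $3,625 + $2,675 = $6,300.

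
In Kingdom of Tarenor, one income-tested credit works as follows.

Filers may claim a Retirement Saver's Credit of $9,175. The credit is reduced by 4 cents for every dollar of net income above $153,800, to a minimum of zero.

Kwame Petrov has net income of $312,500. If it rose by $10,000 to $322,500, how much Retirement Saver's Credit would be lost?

$400

At $312,500 — 4% of the $158,700 excess over $153,800 is $6,348; credit = $9,175 − $6,348 = $2,827.
At $322,500 — 4% of the $168,700 excess over $153,800 is $6,748; credit = $9,175 − $6,748 = $2,427.
Lost: $2,827 − $2,427 = $400.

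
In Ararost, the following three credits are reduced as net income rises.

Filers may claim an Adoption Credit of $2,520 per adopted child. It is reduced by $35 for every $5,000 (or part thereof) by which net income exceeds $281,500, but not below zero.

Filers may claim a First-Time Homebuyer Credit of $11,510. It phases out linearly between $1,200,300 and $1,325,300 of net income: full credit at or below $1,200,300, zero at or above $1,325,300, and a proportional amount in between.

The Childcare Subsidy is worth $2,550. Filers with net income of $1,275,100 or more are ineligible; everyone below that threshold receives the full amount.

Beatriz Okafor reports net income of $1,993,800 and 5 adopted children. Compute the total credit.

$595

Adoption Credit: base = 5 × $2,520 = $12,600. income exceeds $281,500 by $1,712,300, which is 343 full-or-partial $5,000 increments; reduction = 343 × $35 = $12,005, leaving $595.
First-Time Homebuyer Credit: $1,993,800 is at or above $1,325,300, so the credit is $0.
Childcare Subsidy: $1,993,800 meets or exceeds the $1,275,100 cutoff, so the credit is $0.
Total: $595 + $0 + $0 = $595.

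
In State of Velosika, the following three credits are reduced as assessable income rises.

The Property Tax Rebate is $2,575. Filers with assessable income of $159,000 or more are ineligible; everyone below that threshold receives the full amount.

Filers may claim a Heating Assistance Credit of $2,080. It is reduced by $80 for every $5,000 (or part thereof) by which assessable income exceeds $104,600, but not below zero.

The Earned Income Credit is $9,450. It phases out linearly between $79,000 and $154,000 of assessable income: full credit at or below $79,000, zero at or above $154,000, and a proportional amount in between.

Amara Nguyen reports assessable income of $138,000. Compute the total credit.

$6,111

Property Tax Rebate: $138,000 is below the $159,000 cutoff, so the full $2,575 applies.
Heating Assistance Credit: income exceeds $104,600 by $33,400, which is 7 full-or-partial $5,000 increments; reduction = 7 × $80 = $560, leaving $1,520.
Earned Income Credit: $138,000 is $59,000 into a $75,000 phase-out range, leaving 16,000/75,000 of the credit: $9,450 × 16,000/75,000 = $2,016.
Total: $2,575 + $1,520 + $2,016 = $6,111.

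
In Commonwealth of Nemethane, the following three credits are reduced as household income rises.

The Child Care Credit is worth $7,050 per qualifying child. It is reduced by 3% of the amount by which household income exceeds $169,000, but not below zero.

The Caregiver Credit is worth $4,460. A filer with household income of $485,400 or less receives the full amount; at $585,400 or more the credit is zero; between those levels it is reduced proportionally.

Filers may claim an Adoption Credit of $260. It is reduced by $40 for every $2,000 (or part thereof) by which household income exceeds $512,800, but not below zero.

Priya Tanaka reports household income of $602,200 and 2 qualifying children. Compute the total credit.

Child Care Credit: base = 2 × $7,050 = $14,100. 3% of the $433,200 excess over $169,000 is $12,996; credit = $14,100 − $12,996 = $1,104.
Caregiver Credit: $602,200 is at or above $585,400, so the credit is $0.
Adoption Credit: income exceeds $512,800 by $89,400 → 45 increments × $40 = $1,800 ≥ base, so the credit is $0.
Total: $1,104 + $0 + $0 = $1,104.

$1,104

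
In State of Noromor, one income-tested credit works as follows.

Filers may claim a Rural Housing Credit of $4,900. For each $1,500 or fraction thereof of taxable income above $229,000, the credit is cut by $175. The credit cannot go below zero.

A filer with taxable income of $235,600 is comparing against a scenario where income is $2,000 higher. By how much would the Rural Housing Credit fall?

At $235,600 — income exceeds $229,000 by $6,600, which is 5 full-or-partial $1,500 increments; reduction = 5 × $175 = $875, leaving $4,025.
At $237,600 — income exceeds $229,000 by $8,600, which is 6 full-or-partial $1,500 increments; reduction = 6 × $175 = $1,050, leaving $3,850.
Lost: $4,025 − $3,850 = $175.

$175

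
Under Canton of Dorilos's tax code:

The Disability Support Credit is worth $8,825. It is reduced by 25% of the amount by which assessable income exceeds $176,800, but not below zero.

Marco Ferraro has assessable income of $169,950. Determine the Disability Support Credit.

Disability Support Credit: $169,950 is at or below the $176,800 threshold, so the full $8,825 applies.

$8,825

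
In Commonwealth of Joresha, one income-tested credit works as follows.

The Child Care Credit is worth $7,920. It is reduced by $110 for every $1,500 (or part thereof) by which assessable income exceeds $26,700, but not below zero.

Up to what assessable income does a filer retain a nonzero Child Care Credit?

$133,200

After 71 increments the reduction is 71 × $110 = $7,810, leaving $110; one more increment wipes it out. Increment 71 ends at excess 71 × $1,500 = $106,500, so the highest qualifying income is $26,700 + $106,500 = $133,200.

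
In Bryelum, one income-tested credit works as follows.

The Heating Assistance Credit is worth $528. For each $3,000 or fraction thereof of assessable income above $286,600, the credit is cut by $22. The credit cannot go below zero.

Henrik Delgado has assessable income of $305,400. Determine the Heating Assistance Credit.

Heating Assistance Credit: income exceeds $286,600 by $18,800, which is 7 full-or-partial $3,000 increments; reduction = 7 × $22 = $154, leaving $374.

$374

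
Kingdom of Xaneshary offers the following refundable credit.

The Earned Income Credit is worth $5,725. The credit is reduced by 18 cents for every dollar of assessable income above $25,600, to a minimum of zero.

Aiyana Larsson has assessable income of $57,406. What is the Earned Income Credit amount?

$0

Earned Income Credit: 18% of the $31,806 excess over $25,600 is $5,725.08 ≥ base, so the credit is $0.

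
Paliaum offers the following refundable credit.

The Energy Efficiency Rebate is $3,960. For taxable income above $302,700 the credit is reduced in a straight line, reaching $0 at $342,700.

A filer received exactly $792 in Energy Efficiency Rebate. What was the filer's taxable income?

$334,700

$792 is 792/3,960 of the full $3,960, so 3,168/3,960 of the $40,000 range has been used: income = $302,700 + $40,000 × 3,168/3,960 = $334,700.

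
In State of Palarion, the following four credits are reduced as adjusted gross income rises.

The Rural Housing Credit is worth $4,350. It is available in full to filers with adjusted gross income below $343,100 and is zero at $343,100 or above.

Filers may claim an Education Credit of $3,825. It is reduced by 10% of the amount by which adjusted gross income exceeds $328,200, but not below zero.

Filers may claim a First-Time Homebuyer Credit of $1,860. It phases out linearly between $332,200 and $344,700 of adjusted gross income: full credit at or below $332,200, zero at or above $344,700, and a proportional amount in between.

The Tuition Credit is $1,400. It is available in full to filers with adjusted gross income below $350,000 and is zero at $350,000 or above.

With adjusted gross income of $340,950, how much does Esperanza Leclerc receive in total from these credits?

Rural Housing Credit: $340,950 is below the $343,100 cutoff, so the full $4,350 applies.
Education Credit: 10% of the $12,750 excess over $328,200 is $1,275; credit = $3,825 − $1,275 = $2,550.
First-Time Homebuyer Credit: $340,950 is $8,750 into a $12,500 phase-out range, leaving 3,750/12,500 of the credit: $1,860 × 3,750/12,500 = $558.
Tuition Credit: $340,950 is below the $350,000 cutoff, so the full $1,400 applies.
Total: $4,350 + $2,550 + $558 + $1,400 = $8,858.

$8,858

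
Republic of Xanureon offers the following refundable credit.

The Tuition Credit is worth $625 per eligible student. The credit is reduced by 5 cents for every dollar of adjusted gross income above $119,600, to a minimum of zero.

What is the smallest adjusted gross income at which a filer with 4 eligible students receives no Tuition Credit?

$169,600

Full credit = 4 × $625 = $2,500.
The credit falls by 5% of each dollar above $119,600, so it reaches zero when the excess is $2,500 / 5% = $50,000: income = $119,600 + $50,000 = $169,600.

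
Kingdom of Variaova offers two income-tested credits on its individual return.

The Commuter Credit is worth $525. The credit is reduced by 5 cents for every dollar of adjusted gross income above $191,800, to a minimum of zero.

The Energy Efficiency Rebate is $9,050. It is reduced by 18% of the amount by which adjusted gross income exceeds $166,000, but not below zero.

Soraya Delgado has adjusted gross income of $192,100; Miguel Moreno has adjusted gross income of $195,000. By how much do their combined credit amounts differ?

Soraya ($192,100): Commuter Credit: 5% of the $300 excess over $191,800 is $15; credit = $525 − $15 = $510. Energy Efficiency Rebate: 18% of the $26,100 excess over $166,000 is $4,698; credit = $9,050 − $4,698 = $4,352. total $510 + $4,352 = $4,862
Miguel ($195,000): Commuter Credit: 5% of the $3,200 excess over $191,800 is $160; credit = $525 − $160 = $365. Energy Efficiency Rebate: 18% of the $29,000 excess over $166,000 is $5,220; credit = $9,050 − $5,220 = $3,830. total $365 + $3,830 = $4,195
Difference: |$4,862 − $4,195| = $667.

$667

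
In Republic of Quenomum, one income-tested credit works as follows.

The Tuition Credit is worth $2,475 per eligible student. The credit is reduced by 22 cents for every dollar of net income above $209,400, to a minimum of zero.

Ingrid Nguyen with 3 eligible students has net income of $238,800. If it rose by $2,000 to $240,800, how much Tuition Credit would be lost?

At $238,800 — base = 3 × $2,475 = $7,425. 22% of the $29,400 excess over $209,400 is $6,468; credit = $7,425 − $6,468 = $957.
At $240,800 — base = 3 × $2,475 = $7,425. 22% of the $31,400 excess over $209,400 is $6,908; credit = $7,425 − $6,908 = $517.
Lost: $957 − $517 = $440.

$440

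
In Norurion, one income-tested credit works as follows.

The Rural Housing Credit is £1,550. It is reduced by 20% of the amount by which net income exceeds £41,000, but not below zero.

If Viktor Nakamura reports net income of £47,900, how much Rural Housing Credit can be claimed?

£170

Rural Housing Credit: 20% of the £6,900 excess over £41,000 is £1,380; credit = £1,550 − £1,380 = £170.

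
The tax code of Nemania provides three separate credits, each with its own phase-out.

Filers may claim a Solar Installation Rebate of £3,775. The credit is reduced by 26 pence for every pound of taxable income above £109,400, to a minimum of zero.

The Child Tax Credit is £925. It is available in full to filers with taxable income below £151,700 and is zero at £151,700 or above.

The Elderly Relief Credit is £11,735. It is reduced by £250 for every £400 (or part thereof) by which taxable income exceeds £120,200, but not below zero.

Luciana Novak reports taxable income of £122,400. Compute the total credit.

£11,555

Solar Installation Rebate: 26% of the £13,000 excess over £109,400 is £3,380; credit = £3,775 − £3,380 = £395.
Child Tax Credit: £122,400 is below the £151,700 cutoff, so the full £925 applies.
Elderly Relief Credit: income exceeds £120,200 by £2,200, which is 6 full-or-partial £400 increments; reduction = 6 × £250 = £1,500, leaving £10,235.
Total: £395 + £925 + £10,235 = £11,555.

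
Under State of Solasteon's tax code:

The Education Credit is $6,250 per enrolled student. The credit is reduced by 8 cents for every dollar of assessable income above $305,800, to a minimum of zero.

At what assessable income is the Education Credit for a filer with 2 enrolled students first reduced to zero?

Full credit = 2 × $6,250 = $12,500.
The credit falls by 8% of each dollar above $305,800, so it reaches zero when the excess is $12,500 / 8% = $156,250: income = $305,800 + $156,250 = $462,050.

$462,050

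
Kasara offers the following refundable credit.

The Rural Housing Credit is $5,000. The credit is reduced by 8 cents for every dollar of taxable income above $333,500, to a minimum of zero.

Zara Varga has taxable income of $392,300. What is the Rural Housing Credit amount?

Rural Housing Credit: 8% of the $58,800 excess over $333,500 is $4,704; credit = $5,000 − $4,704 = $296.

$296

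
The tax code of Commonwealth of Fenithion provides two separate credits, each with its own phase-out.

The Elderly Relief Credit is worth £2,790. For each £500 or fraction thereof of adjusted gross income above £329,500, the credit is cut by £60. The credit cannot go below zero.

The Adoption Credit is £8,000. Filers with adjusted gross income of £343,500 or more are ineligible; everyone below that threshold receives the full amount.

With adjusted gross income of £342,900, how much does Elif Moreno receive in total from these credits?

£9,170

Elderly Relief Credit: income exceeds £329,500 by £13,400, which is 27 full-or-partial £500 increments; reduction = 27 × £60 = £1,620, leaving £1,170.
Adoption Credit: £342,900 is below the £343,500 cutoff, so the full £8,000 applies.
Total: £1,170 + £8,000 = £9,170.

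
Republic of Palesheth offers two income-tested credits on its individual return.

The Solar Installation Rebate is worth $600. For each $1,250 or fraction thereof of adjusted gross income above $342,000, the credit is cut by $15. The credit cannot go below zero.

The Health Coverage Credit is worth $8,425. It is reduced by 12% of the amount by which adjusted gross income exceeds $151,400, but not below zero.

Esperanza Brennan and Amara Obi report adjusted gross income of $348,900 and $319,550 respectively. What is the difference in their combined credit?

Esperanza ($348,900): Solar Installation Rebate: income exceeds $342,000 by $6,900, which is 6 full-or-partial $1,250 increments; reduction = 6 × $15 = $90, leaving $510. Health Coverage Credit: 12% of the $197,500 excess over $151,400 is $23,700 ≥ base, so the credit is $0. total $510 + $0 = $510
Amara ($319,550): Solar Installation Rebate: $319,550 is at or below the $342,000 threshold, so the full $600 applies. Health Coverage Credit: 12% of the $168,150 excess over $151,400 is $20,178 ≥ base, so the credit is $0. total $600 + $0 = $600
Difference: |$510 − $600| = $90.

$90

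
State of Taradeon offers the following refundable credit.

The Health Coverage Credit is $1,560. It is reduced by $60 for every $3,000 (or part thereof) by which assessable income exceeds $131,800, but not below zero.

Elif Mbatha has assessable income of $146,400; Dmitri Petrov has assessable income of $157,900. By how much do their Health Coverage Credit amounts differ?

$240

Elif ($146,400): Health Coverage Credit: income exceeds $131,800 by $14,600, which is 5 full-or-partial $3,000 increments; reduction = 5 × $60 = $300, leaving $1,260.
Dmitri ($157,900): Health Coverage Credit: income exceeds $131,800 by $26,100, which is 9 full-or-partial $3,000 increments; reduction = 9 × $60 = $540, leaving $1,020.
Difference: |$1,260 − $1,020| = $240.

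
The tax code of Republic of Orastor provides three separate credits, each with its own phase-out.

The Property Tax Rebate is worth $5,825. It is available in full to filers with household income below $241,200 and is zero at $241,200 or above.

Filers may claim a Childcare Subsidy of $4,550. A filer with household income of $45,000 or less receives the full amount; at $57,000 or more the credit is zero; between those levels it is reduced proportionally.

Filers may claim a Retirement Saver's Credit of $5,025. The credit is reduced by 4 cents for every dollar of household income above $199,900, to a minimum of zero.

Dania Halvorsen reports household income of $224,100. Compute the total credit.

Property Tax Rebate: $224,100 is below the $241,200 cutoff, so the full $5,825 applies.
Childcare Subsidy: $224,100 is at or above $57,000, so the credit is $0.
Retirement Saver's Credit: 4% of the $24,200 excess over $199,900 is $968; credit = $5,025 − $968 = $4,057.
Total: $5,825 + $0 + $4,057 = $9,882.

$9,882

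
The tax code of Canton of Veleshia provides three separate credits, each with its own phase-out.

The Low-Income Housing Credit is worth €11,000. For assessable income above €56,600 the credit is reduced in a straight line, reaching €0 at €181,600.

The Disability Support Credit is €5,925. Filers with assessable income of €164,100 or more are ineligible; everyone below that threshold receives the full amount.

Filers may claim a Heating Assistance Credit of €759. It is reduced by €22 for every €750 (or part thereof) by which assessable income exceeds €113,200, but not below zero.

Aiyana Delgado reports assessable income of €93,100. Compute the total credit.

€14,472

Low-Income Housing Credit: €93,100 is €36,500 into a €125,000 phase-out range, leaving 88,500/125,000 of the credit: €11,000 × 88,500/125,000 = €7,788.
Disability Support Credit: €93,100 is below the €164,100 cutoff, so the full €5,925 applies.
Heating Assistance Credit: €93,100 is at or below the €113,200 threshold, so the full €759 applies.
Total: €7,788 + €5,925 + €759 = €14,472.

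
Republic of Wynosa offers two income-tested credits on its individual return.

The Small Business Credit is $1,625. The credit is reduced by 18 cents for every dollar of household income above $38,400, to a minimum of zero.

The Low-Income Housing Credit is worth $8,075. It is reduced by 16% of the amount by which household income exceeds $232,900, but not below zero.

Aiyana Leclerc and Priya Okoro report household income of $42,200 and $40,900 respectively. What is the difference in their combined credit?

$234

Aiyana ($42,200): Small Business Credit: 18% of the $3,800 excess over $38,400 is $684; credit = $1,625 − $684 = $941. Low-Income Housing Credit: $42,200 is at or below the $232,900 threshold, so the full $8,075 applies. total $941 + $8,075 = $9,016
Priya ($40,900): Small Business Credit: 18% of the $2,500 excess over $38,400 is $450; credit = $1,625 − $450 = $1,175. Low-Income Housing Credit: $40,900 is at or below the $232,900 threshold, so the full $8,075 applies. total $1,175 + $8,075 = $9,250
Difference: |$9,016 − $9,250| = $234.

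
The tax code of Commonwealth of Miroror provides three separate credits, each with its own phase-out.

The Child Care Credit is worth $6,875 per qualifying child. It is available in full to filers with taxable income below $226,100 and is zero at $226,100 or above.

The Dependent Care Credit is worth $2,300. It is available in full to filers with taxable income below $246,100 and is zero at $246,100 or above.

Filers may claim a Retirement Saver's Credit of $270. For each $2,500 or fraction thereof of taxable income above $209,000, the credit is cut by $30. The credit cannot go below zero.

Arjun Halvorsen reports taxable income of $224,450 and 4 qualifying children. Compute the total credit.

$29,860

Child Care Credit: base = 4 × $6,875 = $27,500. $224,450 is below the $226,100 cutoff, so the full $27,500 applies.
Dependent Care Credit: $224,450 is below the $246,100 cutoff, so the full $2,300 applies.
Retirement Saver's Credit: income exceeds $209,000 by $15,450, which is 7 full-or-partial $2,500 increments; reduction = 7 × $30 = $210, leaving $60.
Total: $27,500 + $2,300 + $60 = $29,860.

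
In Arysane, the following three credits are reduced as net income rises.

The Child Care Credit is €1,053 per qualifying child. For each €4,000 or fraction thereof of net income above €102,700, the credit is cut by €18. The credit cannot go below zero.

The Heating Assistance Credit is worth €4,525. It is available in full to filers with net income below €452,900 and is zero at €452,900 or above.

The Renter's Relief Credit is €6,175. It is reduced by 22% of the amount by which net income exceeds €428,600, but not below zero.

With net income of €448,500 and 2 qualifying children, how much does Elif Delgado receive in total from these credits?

Child Care Credit: base = 2 × €1,053 = €2,106. income exceeds €102,700 by €345,800, which is 87 full-or-partial €4,000 increments; reduction = 87 × €18 = €1,566, leaving €540.
Heating Assistance Credit: €448,500 is below the €452,900 cutoff, so the full €4,525 applies.
Renter's Relief Credit: 22% of the €19,900 excess over €428,600 is €4,378; credit = €6,175 − €4,378 = €1,797.
Total: €540 + €4,525 + €1,797 = €6,862.

€6,862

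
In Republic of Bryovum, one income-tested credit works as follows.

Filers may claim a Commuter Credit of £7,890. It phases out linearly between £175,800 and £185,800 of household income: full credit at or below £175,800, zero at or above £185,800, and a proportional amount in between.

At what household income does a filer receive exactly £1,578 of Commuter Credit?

£183,800

£1,578 is 1,578/7,890 of the full £7,890, so 6,312/7,890 of the £10,000 range has been used: income = £175,800 + £10,000 × 6,312/7,890 = £183,800.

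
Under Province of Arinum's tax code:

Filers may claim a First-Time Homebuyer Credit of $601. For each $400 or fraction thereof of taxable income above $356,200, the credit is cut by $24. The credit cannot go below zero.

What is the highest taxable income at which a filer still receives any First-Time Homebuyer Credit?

$366,200

After 25 increments the reduction is 25 × $24 = $600, leaving $1; one more increment wipes it out. Increment 25 ends at excess 25 × $400 = $10,000, so the highest qualifying income is $356,200 + $10,000 = $366,200.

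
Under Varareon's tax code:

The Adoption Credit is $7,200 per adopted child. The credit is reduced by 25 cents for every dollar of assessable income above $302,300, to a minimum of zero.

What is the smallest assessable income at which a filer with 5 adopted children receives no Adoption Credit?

$446,300

Full credit = 5 × $7,200 = $36,000.
The credit falls by 25% of each dollar above $302,300, so it reaches zero when the excess is $36,000 / 25% = $144,000: income = $302,300 + $144,000 = $446,300.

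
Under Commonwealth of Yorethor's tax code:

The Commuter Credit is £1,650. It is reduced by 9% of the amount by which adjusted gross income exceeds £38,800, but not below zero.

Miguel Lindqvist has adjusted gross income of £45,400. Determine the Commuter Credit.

£1,056

Commuter Credit: 9% of the £6,600 excess over £38,800 is £594; credit = £1,650 − £594 = £1,056.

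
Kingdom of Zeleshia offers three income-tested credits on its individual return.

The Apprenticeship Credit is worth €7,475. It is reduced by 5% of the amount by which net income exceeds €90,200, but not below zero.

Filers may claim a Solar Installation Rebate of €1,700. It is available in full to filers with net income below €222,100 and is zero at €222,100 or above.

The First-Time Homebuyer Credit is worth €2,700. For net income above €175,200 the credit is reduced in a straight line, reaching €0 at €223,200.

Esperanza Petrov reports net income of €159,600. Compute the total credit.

€8,405

Apprenticeship Credit: 5% of the €69,400 excess over €90,200 is €3,470; credit = €7,475 − €3,470 = €4,005.
Solar Installation Rebate: €159,600 is below the €222,100 cutoff, so the full €1,700 applies.
First-Time Homebuyer Credit: €159,600 is at or below the €175,200 threshold, so the full €2,700 applies.
Total: €4,005 + €1,700 + €2,700 = €8,405.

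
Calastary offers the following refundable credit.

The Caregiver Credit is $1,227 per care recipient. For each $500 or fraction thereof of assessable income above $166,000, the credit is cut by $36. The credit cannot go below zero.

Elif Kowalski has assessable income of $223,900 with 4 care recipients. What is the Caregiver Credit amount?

$732

Caregiver Credit: base = 4 × $1,227 = $4,908. income exceeds $166,000 by $57,900, which is 116 full-or-partial $500 increments; reduction = 116 × $36 = $4,176, leaving $732.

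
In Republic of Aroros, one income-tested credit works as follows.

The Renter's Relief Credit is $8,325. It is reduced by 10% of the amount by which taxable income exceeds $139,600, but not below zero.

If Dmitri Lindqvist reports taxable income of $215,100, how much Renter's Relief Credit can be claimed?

Renter's Relief Credit: 10% of the $75,500 excess over $139,600 is $7,550; credit = $8,325 − $7,550 = $775.

$775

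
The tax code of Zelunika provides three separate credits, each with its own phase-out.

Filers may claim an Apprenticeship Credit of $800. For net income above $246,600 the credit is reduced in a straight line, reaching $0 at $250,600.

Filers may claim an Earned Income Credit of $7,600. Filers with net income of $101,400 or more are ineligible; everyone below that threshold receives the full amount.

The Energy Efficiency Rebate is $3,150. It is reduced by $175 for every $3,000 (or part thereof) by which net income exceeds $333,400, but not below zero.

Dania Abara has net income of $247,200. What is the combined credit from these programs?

$3,830

Apprenticeship Credit: $247,200 is $600 into a $4,000 phase-out range, leaving 3,400/4,000 of the credit: $800 × 3,400/4,000 = $680.
Earned Income Credit: $247,200 meets or exceeds the $101,400 cutoff, so the credit is $0.
Energy Efficiency Rebate: $247,200 is at or below the $333,400 threshold, so the full $3,150 applies.
Total: $680 + $0 + $3,150 = $3,830.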